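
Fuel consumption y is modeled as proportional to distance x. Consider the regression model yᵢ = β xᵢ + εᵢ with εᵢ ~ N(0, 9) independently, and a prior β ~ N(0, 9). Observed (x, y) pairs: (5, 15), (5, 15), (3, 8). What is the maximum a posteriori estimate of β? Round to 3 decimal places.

β̂_MAP = 2.900

log p(β | y) = −Σ(yᵢ − βxᵢ)²/(2·9) − β²/(2·9) + const.
Setting the derivative to zero: Σxᵢ(yᵢ − βxᵢ)/9 − β/9 = 0, so β = Σxᵢyᵢ / (Σxᵢ² + σ²/τ²).
Σxᵢyᵢ = 5·15 + 5·15 + 3·8 = 174; Σxᵢ² = 59; σ²/τ² = 1.
β̂_MAP = 174 / (59 + 1) = 174/60 ≈ 2.900.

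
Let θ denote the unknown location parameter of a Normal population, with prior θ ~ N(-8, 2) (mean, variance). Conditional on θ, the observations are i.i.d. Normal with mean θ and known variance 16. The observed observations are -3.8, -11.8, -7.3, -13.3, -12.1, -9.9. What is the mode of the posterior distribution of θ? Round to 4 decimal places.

θ̂_MAP = -8.7286

n = 6; x̄ = ((-3.8) + (-11.8) + (-7.3) + (-13.3) + (-12.1) + (-9.9))/6 = -58.2/6 = -9.7.
For a Normal prior and Normal likelihood with known variance, the posterior is Normal; its mode equals its mean, the precision-weighted average.
Prior precision 1/σ₀² = 1/2 = 0.5; data precision n/σ² = 6/16 = 0.375.
θ̂ = (0.5·(-8) + 0.375·(-9.7)) / (0.5 + 0.375) = (-7.6375)/0.875 = -611/70 ≈ -8.7286.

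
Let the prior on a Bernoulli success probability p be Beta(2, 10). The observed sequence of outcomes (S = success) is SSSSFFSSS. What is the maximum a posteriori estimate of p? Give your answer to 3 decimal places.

Prior: Beta(2, 10).
Data: 7 successes in 9 trials (from the sequence). The binomial likelihood contributes p^7(1−p)^2, so the posterior is Beta(2+7, 10+2) = Beta(9, 12).
For Beta(a, b) with a, b > 1 the mode is (a−1)/(a+b−2) = 8/19 ≈ 0.421.

p̂_MAP = 0.421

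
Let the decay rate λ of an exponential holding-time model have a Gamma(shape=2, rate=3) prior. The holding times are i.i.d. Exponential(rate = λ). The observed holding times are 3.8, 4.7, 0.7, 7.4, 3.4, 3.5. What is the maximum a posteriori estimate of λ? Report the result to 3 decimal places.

λ̂_MAP = 0.264

The Exponential(rate=λ) likelihood is ∝ λ^n e^(−λΣtᵢ). Here n = 6 and Σtᵢ = 3.8 + 4.7 + 0.7 + 7.4 + 3.4 + 3.5 = 23.5.
Posterior ∝ λe^(−3λ) · λ^6e^(−23.5λ) = λ^7e^(−26.5λ), i.e. Gamma(8, 26.5).
Mode = (a−1)/b = 7/26.5 ≈ 0.264.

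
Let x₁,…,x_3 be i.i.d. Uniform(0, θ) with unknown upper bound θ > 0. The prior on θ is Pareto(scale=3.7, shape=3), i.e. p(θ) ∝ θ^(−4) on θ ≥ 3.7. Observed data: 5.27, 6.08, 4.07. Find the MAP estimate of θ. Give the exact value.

The Uniform(0, θ) likelihood is θ^(−n) for θ ≥ max(xᵢ), zero otherwise. Here max(xᵢ) = 6.08.
Posterior ∝ θ^(−4) · θ^(−3) = θ^(−7) on θ ≥ max(3.7, 6.08) = 6.08.
This density is strictly decreasing in θ, so the posterior mode lies at the lower boundary of the support.

θ̂_MAP = 6.08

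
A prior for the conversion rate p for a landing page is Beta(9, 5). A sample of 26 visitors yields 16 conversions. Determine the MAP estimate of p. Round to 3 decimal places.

Prior: Beta(9, 5).
Data: 16 successes in 26 trials. The binomial likelihood contributes p^16(1−p)^10, so the posterior is Beta(9+16, 5+10) = Beta(25, 15).
For Beta(a, b) with a, b > 1 the mode is (a−1)/(a+b−2) = 24/38 ≈ 0.632.

p̂_MAP = 0.632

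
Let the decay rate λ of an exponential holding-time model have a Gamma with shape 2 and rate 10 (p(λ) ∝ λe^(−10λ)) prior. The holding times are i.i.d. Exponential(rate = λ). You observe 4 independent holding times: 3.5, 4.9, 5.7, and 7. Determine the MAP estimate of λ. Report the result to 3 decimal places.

λ̂_MAP = 0.161

The Exponential(rate=λ) likelihood is ∝ λ^n e^(−λΣtᵢ). Here n = 4 and Σtᵢ = 3.5 + 4.9 + 5.7 + 7 = 21.1.
Posterior ∝ λe^(−10λ) · λ^4e^(−21.1λ) = λ^5e^(−31.1λ), i.e. Gamma(6, 31.1).
Mode = (a−1)/b = 5/31.1 ≈ 0.161.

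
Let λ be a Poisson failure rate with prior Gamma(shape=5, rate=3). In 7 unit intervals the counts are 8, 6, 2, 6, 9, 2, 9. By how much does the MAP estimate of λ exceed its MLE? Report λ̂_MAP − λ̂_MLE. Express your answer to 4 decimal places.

Σxᵢ = 42. Posterior is Gamma(47, 10); MAP = (47−1)/10 = 46/10 ≈ 4.60000.
MLE = x̄ = 42/7 ≈ 6.00000.
Difference = 46/10 − 42/7 = -7/5 ≈ -1.4000.

MAP − MLE = -1.4000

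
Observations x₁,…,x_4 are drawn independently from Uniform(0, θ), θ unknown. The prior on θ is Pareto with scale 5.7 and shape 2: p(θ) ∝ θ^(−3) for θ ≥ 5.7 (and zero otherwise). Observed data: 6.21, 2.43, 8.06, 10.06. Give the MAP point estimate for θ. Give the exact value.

The Uniform(0, θ) likelihood is θ^(−n) for θ ≥ max(xᵢ), zero otherwise. Here max(xᵢ) = 10.06.
Posterior ∝ θ^(−3) · θ^(−4) = θ^(−7) on θ ≥ max(5.7, 10.06) = 10.06.
This density is strictly decreasing in θ, so the posterior mode lies at the lower boundary of the support.

θ̂_MAP = 10.06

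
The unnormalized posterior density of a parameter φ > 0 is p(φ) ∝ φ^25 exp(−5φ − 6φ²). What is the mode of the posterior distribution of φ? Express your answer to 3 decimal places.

ℓ'(φ) = 25/φ − 5 − 12φ. Setting this to zero and multiplying by φ: 12φ² + 5φ − 25 = 0.
φ = (−5 + √(5² + 4·12·25)) / (2·12) = (−5 + √1225) / 24 = (−5 + 35)/24 = 5/4.
ℓ''(φ) = −25/φ² − 12 < 0, confirming a maximum.

φ̂_MAP = 1.250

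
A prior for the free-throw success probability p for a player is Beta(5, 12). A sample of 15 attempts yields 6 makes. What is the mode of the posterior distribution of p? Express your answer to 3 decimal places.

Prior: Beta(5, 12).
Data: 6 successes in 15 trials. The binomial likelihood contributes p^6(1−p)^9, so the posterior is Beta(5+6, 12+9) = Beta(11, 21).
For Beta(a, b) with a, b > 1 the mode is (a−1)/(a+b−2) = 10/30 ≈ 0.333.

p̂_MAP = 0.333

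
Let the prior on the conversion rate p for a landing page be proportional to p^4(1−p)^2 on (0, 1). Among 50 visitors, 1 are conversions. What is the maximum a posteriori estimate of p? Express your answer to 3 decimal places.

p̂_MAP = 0.089

The prior density ∝ p^4(1−p)^2 is the kernel of Beta(5, 3).
Data: 1 success in 50 trials. The binomial likelihood contributes p(1−p)^49, so the posterior is Beta(5+1, 3+49) = Beta(6, 52).
For Beta(a, b) with a, b > 1 the mode is (a−1)/(a+b−2) = 5/56 ≈ 0.089.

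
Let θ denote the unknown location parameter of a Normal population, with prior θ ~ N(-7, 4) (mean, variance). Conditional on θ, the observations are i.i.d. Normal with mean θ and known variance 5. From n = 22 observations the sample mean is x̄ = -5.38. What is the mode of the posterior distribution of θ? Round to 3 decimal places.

n = 22, x̄ = -5.38.
For a Normal prior and Normal likelihood with known variance, the posterior is Normal; its mode equals its mean, the precision-weighted average.
Prior precision 1/σ₀² = 1/4 = 0.25; data precision n/σ² = 22/5 = 4.4.
θ̂ = (0.25·(-7) + 4.4·(-5.38)) / (0.25 + 4.4) = (-25.422)/4.65 = -4237/775 ≈ -5.467.

θ̂_MAP = -5.467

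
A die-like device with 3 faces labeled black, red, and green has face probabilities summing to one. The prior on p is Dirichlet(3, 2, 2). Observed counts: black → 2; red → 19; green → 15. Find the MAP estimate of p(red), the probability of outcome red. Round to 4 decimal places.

The posterior is Dirichlet(αᵢ + nᵢ) = Dirichlet(5, 21, 17).
For a Dirichlet(a₁,…,a_K) with all aᵢ > 1, the mode has j-th component (aⱼ − 1)/(Σaᵢ − K).
Here Σaᵢ = 43 and K = 3, so p(red) = (21 − 1)/(43 − 3) = 20/40 ≈ 0.5000.

MAP estimate of p(red) = 0.5000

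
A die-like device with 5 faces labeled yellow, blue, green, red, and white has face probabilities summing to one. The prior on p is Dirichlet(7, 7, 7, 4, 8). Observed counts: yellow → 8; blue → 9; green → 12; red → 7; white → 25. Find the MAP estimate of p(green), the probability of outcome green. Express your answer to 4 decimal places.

MAP estimate of p(green) = 0.2022

The posterior is Dirichlet(αᵢ + nᵢ) = Dirichlet(15, 16, 19, 11, 33).
For a Dirichlet(a₁,…,a_K) with all aᵢ > 1, the mode has j-th component (aⱼ − 1)/(Σaᵢ − K).
Here Σaᵢ = 94 and K = 5, so p(green) = (19 − 1)/(94 − 5) = 18/89 ≈ 0.2022.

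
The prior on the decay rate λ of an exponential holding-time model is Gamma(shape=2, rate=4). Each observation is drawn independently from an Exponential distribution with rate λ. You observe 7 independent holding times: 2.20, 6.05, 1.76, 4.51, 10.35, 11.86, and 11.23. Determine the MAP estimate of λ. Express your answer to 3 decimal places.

The Exponential(rate=λ) likelihood is ∝ λ^n e^(−λΣtᵢ). Here n = 7 and Σtᵢ = 2.20 + 6.05 + 1.76 + 4.51 + 10.35 + 11.86 + 11.23 = 47.96.
Posterior ∝ λe^(−4λ) · λ^7e^(−47.96λ) = λ^8e^(−51.96λ), i.e. Gamma(9, 51.96).
Mode = (a−1)/b = 8/51.96 ≈ 0.154.

λ̂_MAP = 0.154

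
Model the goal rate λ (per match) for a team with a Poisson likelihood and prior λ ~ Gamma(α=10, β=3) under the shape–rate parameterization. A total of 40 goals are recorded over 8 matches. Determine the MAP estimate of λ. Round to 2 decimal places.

λ̂_MAP = 4.45

Σxᵢ = 40, n = 8.
Posterior ∝ λ^9e^(−3λ) · λ^40e^(−8λ) = λ^49e^(−11λ), i.e. Gamma(shape=50, rate=11).
The mode of a Gamma(a, b) with a ≥ 1 (shape–rate) is (a−1)/b = 49/11 ≈ 4.45.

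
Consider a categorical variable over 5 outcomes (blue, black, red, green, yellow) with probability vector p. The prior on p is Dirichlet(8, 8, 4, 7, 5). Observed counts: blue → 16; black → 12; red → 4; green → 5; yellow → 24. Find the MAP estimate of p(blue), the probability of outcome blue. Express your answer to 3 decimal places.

MAP estimate of p(blue) = 0.261

The posterior is Dirichlet(αᵢ + nᵢ) = Dirichlet(24, 20, 8, 12, 29).
For a Dirichlet(a₁,…,a_K) with all aᵢ > 1, the mode has j-th component (aⱼ − 1)/(Σaᵢ − K).
Here Σaᵢ = 93 and K = 5, so p(blue) = (24 − 1)/(93 − 5) = 23/88 ≈ 0.261.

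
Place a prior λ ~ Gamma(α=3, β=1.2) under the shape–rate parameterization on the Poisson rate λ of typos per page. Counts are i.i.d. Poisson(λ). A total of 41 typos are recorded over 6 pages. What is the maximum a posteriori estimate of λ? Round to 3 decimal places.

Σxᵢ = 41, n = 6.
Posterior ∝ λ^2e^(−1.2λ) · λ^41e^(−6λ) = λ^43e^(−7.2λ), i.e. Gamma(shape=44, rate=7.2).
The mode of a Gamma(a, b) with a ≥ 1 (shape–rate) is (a−1)/b = 43/7.2 ≈ 5.972.

λ̂_MAP = 5.972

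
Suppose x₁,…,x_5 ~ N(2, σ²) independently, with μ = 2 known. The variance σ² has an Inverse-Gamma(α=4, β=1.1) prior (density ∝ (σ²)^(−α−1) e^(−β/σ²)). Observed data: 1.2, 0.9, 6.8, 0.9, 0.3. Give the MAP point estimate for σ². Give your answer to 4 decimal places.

σ̂²_MAP = 2.0793

Sum of squared deviations about the known mean: SS = (1.2−2)² + (0.9−2)² + (6.8−2)² + (0.9−2)² + (0.3−2)² = 28.99.
The Normal likelihood contributes (σ²)^(−n/2) exp(−SS/(2σ²)), so the posterior is Inverse-Gamma(α + n/2, β + SS/2) = Inverse-Gamma(6.5, 15.595).
The mode of Inverse-Gamma(a, b) is b/(a+1) = 15.595/7.5 ≈ 2.0793.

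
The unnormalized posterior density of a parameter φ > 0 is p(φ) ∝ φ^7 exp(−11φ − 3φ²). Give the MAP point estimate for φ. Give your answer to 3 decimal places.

ℓ'(φ) = 7/φ − 11 − 6φ. Setting this to zero and multiplying by φ: 6φ² + 11φ − 7 = 0.
φ = (−11 + √(11² + 4·6·7)) / (2·6) = (−11 + √289) / 12 = (−11 + 17)/12 = 1/2.
ℓ''(φ) = −7/φ² − 6 < 0, confirming a maximum.

φ̂_MAP = 0.500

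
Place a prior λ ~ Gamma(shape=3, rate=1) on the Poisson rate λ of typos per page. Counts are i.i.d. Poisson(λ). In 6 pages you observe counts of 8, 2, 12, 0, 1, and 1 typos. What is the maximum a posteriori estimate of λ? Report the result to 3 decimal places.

λ̂_MAP = 3.714

Σxᵢ = 8+2+12+0+1+1 = 24, with n = 6.
Posterior ∝ λ^2e^(−1λ) · λ^24e^(−6λ) = λ^26e^(−7λ), i.e. Gamma(shape=27, rate=7).
The mode of a Gamma(a, b) with a ≥ 1 (shape–rate) is (a−1)/b = 26/7 ≈ 3.714.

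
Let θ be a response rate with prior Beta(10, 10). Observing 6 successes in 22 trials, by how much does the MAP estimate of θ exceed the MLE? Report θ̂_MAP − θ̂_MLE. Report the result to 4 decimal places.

MAP − MLE = 0.1023

Posterior is Beta(16, 26); MAP = (16−1)/(42−2) = 15/40 ≈ 0.37500.
MLE ignores the prior: θ̂_MLE = k/n = 6/22 ≈ 0.27273.
Difference = 15/40 − 6/22 = 9/88 ≈ 0.1023.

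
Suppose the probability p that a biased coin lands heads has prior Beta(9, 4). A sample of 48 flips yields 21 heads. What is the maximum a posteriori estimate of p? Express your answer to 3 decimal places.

Prior: Beta(9, 4).
Data: 21 successes in 48 trials. The binomial likelihood contributes p^21(1−p)^27, so the posterior is Beta(9+21, 4+27) = Beta(30, 31).
For Beta(a, b) with a, b > 1 the mode is (a−1)/(a+b−2) = 29/59 ≈ 0.492.

p̂_MAP = 0.492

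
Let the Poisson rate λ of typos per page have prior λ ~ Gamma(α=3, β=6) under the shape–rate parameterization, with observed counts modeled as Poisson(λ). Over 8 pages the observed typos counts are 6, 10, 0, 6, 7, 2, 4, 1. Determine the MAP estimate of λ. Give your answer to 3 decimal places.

λ̂_MAP = 2.714

Σxᵢ = 6+10+0+6+7+2+4+1 = 36, with n = 8.
Posterior ∝ λ^2e^(−6λ) · λ^36e^(−8λ) = λ^38e^(−14λ), i.e. Gamma(shape=39, rate=14).
The mode of a Gamma(a, b) with a ≥ 1 (shape–rate) is (a−1)/b = 38/14 ≈ 2.714.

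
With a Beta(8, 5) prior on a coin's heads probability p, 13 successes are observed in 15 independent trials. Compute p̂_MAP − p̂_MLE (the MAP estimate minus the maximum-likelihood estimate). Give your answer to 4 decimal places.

Posterior is Beta(21, 7); MAP = (21−1)/(28−2) = 20/26 ≈ 0.76923.
MLE ignores the prior: p̂_MLE = k/n = 13/15 ≈ 0.86667.
Difference = 20/26 − 13/15 = -19/195 ≈ -0.0974.

MAP − MLE = -0.0974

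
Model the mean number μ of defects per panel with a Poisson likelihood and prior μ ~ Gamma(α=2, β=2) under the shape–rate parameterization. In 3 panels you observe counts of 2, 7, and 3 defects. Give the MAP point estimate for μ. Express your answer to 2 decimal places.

Σxᵢ = 2+7+3 = 12, with n = 3.
Posterior ∝ μe^(−2μ) · μ^12e^(−3μ) = μ^13e^(−5μ), i.e. Gamma(shape=14, rate=5).
The mode of a Gamma(a, b) with a ≥ 1 (shape–rate) is (a−1)/b = 13/5 ≈ 2.60.

μ̂_MAP = 2.60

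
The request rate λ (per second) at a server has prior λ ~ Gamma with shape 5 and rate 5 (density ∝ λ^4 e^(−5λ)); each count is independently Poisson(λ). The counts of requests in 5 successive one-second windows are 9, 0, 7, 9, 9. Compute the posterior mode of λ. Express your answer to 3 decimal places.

λ̂_MAP = 3.800

Σxᵢ = 9+0+7+9+9 = 34, with n = 5.
Posterior ∝ λ^4e^(−5λ) · λ^34e^(−5λ) = λ^38e^(−10λ), i.e. Gamma(shape=39, rate=10).
The mode of a Gamma(a, b) with a ≥ 1 (shape–rate) is (a−1)/b = 38/10 ≈ 3.800.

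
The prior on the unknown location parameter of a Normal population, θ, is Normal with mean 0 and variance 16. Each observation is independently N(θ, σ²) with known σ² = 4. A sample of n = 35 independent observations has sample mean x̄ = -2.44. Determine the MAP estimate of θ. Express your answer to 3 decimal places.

θ̂_MAP = -2.423

n = 35, x̄ = -2.44.
For a Normal prior and Normal likelihood with known variance, the posterior is Normal; its mode equals its mean, the precision-weighted average.
Prior precision 1/σ₀² = 1/16 = 0.0625; data precision n/σ² = 35/4 = 8.75.
θ̂ = (0.0625·0 + 8.75·(-2.44)) / (0.0625 + 8.75) = (-21.35)/8.8125 = -1708/705 ≈ -2.423.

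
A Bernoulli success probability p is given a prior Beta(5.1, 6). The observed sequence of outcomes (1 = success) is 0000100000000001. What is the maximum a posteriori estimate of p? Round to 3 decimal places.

Prior: Beta(5.1, 6).
Data: 2 successes in 16 trials (from the sequence). The binomial likelihood contributes p^2(1−p)^14, so the posterior is Beta(5.1+2, 6+14) = Beta(7.1, 20).
For Beta(a, b) with a, b > 1 the mode is (a−1)/(a+b−2) = 6.1/25.1 ≈ 0.243.

p̂_MAP = 0.243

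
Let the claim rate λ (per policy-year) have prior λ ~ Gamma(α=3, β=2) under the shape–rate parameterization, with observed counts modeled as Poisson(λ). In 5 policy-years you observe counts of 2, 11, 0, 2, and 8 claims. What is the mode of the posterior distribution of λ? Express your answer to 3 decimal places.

λ̂_MAP = 3.571

Σxᵢ = 2+11+0+2+8 = 23, with n = 5.
Posterior ∝ λ^2e^(−2λ) · λ^23e^(−5λ) = λ^25e^(−7λ), i.e. Gamma(shape=26, rate=7).
The mode of a Gamma(a, b) with a ≥ 1 (shape–rate) is (a−1)/b = 25/7 ≈ 3.571.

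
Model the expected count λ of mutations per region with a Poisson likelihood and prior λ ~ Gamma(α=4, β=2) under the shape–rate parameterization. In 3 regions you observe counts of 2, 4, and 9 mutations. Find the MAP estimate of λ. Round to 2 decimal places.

Σxᵢ = 2+4+9 = 15, with n = 3.
Posterior ∝ λ^3e^(−2λ) · λ^15e^(−3λ) = λ^18e^(−5λ), i.e. Gamma(shape=19, rate=5).
The mode of a Gamma(a, b) with a ≥ 1 (shape–rate) is (a−1)/b = 18/5 ≈ 3.60.

λ̂_MAP = 3.60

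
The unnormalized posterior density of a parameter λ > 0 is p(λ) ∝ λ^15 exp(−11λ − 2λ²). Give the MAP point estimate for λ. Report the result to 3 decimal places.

ℓ'(λ) = 15/λ − 11 − 4λ. Setting this to zero and multiplying by λ: 4λ² + 11λ − 15 = 0.
λ = (−11 + √(11² + 4·4·15)) / (2·4) = (−11 + √361) / 8 = (−11 + 19)/8 = 1.
ℓ''(λ) = −15/λ² − 4 < 0, confirming a maximum.

λ̂_MAP = 1.000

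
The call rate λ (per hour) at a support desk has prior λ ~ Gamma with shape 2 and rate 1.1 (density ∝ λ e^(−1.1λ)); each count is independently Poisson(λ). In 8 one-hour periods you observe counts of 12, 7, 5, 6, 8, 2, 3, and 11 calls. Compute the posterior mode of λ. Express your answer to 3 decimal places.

Σxᵢ = 12+7+5+6+8+2+3+11 = 54, with n = 8.
Posterior ∝ λe^(−1.1λ) · λ^54e^(−8λ) = λ^55e^(−9.1λ), i.e. Gamma(shape=56, rate=9.1).
The mode of a Gamma(a, b) with a ≥ 1 (shape–rate) is (a−1)/b = 55/9.1 ≈ 6.044.

λ̂_MAP = 6.044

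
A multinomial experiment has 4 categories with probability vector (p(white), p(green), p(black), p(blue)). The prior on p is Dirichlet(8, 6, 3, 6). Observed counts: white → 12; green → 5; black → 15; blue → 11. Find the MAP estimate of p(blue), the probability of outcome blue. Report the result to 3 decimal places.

MAP estimate of p(blue) = 0.258

The posterior is Dirichlet(αᵢ + nᵢ) = Dirichlet(20, 11, 18, 17).
For a Dirichlet(a₁,…,a_K) with all aᵢ > 1, the mode has j-th component (aⱼ − 1)/(Σaᵢ − K).
Here Σaᵢ = 66 and K = 4, so p(blue) = (17 − 1)/(66 − 4) = 16/62 ≈ 0.258.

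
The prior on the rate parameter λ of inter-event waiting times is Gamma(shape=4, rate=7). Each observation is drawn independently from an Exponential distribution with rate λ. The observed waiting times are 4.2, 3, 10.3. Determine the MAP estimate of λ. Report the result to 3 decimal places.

λ̂_MAP = 0.245

The Exponential(rate=λ) likelihood is ∝ λ^n e^(−λΣtᵢ). Here n = 3 and Σtᵢ = 4.2 + 3 + 10.3 = 17.5.
Posterior ∝ λ^3e^(−7λ) · λ^3e^(−17.5λ) = λ^6e^(−24.5λ), i.e. Gamma(7, 24.5).
Mode = (a−1)/b = 6/24.5 ≈ 0.245.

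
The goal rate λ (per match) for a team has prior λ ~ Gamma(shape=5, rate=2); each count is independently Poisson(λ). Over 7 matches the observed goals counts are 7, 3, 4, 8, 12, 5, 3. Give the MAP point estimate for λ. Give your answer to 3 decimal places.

Σxᵢ = 7+3+4+8+12+5+3 = 42, with n = 7.
Posterior ∝ λ^4e^(−2λ) · λ^42e^(−7λ) = λ^46e^(−9λ), i.e. Gamma(shape=47, rate=9).
The mode of a Gamma(a, b) with a ≥ 1 (shape–rate) is (a−1)/b = 46/9 ≈ 5.111.

λ̂_MAP = 5.111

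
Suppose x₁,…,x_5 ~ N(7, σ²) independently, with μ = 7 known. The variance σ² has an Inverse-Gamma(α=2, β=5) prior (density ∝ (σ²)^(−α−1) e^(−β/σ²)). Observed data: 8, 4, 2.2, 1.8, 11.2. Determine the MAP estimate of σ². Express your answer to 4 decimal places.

σ̂²_MAP = 7.9745

Sum of squared deviations about the known mean: SS = (8−7)² + (4−7)² + (2.2−7)² + (1.8−7)² + (11.2−7)² = 77.72.
The Normal likelihood contributes (σ²)^(−n/2) exp(−SS/(2σ²)), so the posterior is Inverse-Gamma(α + n/2, β + SS/2) = Inverse-Gamma(4.5, 43.86).
The mode of Inverse-Gamma(a, b) is b/(a+1) = 43.86/5.5 ≈ 7.9745.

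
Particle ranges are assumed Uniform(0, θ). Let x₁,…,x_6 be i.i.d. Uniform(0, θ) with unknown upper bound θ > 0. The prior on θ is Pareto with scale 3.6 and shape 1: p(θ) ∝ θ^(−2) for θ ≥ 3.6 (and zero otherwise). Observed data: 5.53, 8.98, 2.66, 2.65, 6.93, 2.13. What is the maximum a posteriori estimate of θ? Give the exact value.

θ̂_MAP = 8.98

The Uniform(0, θ) likelihood is θ^(−n) for θ ≥ max(xᵢ), zero otherwise. Here max(xᵢ) = 8.98.
Posterior ∝ θ^(−2) · θ^(−6) = θ^(−8) on θ ≥ max(3.6, 8.98) = 8.98.
This density is strictly decreasing in θ, so the posterior mode lies at the lower boundary of the support.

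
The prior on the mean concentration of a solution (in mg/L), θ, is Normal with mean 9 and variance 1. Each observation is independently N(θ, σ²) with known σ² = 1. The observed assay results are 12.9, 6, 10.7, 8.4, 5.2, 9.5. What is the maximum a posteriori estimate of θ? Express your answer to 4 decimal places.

θ̂_MAP = 8.8143

n = 6; x̄ = (12.9 + 6 + 10.7 + 8.4 + 5.2 + 9.5)/6 = 52.7/6 = 527/60 ≈ 8.7833.
For a Normal prior and Normal likelihood with known variance, the posterior is Normal; its mode equals its mean, the precision-weighted average.
Prior precision 1/σ₀² = 1/1 = 1; data precision n/σ² = 6/1 = 6.
θ̂ = (1·9 + 6·(527/60)) / (1 + 6) = 61.7/7 = 617/70 ≈ 8.8143.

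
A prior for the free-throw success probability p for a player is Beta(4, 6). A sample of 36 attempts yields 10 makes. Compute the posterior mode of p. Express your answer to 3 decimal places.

Prior: Beta(4, 6).
Data: 10 successes in 36 trials. The binomial likelihood contributes p^10(1−p)^26, so the posterior is Beta(4+10, 6+26) = Beta(14, 32).
For Beta(a, b) with a, b > 1 the mode is (a−1)/(a+b−2) = 13/44 ≈ 0.295.

p̂_MAP = 0.295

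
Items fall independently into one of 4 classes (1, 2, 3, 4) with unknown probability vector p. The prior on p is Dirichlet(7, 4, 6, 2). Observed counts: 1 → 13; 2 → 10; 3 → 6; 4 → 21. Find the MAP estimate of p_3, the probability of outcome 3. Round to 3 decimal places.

MAP estimate: 0.169

The posterior is Dirichlet(αᵢ + nᵢ) = Dirichlet(20, 14, 12, 23).
For a Dirichlet(a₁,…,a_K) with all aᵢ > 1, the mode has j-th component (aⱼ − 1)/(Σaᵢ − K).
Here Σaᵢ = 69 and K = 4, so p_3 = (12 − 1)/(69 − 4) = 11/65 ≈ 0.169.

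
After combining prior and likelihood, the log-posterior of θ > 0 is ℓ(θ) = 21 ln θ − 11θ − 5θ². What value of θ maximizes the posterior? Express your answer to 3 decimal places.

ℓ'(θ) = 21/θ − 11 − 10θ. Setting this to zero and multiplying by θ: 10θ² + 11θ − 21 = 0.
θ = (−11 + √(11² + 4·10·21)) / (2·10) = (−11 + √961) / 20 = (−11 + 31)/20 = 1.
ℓ''(θ) = −21/θ² − 10 < 0, confirming a maximum.

θ̂_MAP = 1.000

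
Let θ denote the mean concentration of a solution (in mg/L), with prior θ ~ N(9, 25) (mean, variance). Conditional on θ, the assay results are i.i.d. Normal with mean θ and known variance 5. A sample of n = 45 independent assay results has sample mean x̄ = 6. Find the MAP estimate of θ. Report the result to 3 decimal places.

n = 45, x̄ = 6.
For a Normal prior and Normal likelihood with known variance, the posterior is Normal; its mode equals its mean, the precision-weighted average.
Prior precision 1/σ₀² = 1/25 = 0.04; data precision n/σ² = 45/5 = 9.
θ̂ = (0.04·9 + 9·6) / (0.04 + 9) = 54.36/9.04 = 1359/226 ≈ 6.013.

θ̂_MAP = 6.013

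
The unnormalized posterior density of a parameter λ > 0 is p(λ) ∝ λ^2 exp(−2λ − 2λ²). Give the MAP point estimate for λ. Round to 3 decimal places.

ℓ'(λ) = 2/λ − 2 − 4λ. Setting this to zero and multiplying by λ: 4λ² + 2λ − 2 = 0.
λ = (−2 + √(2² + 4·4·2)) / (2·4) = (−2 + √36) / 8 = (−2 + 6)/8 = 1/2.
ℓ''(λ) = −2/λ² − 4 < 0, confirming a maximum.

λ̂_MAP = 0.500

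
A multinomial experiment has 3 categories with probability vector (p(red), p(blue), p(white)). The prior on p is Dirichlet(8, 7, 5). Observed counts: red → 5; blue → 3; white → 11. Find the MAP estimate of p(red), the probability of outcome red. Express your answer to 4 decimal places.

The posterior is Dirichlet(αᵢ + nᵢ) = Dirichlet(13, 10, 16).
For a Dirichlet(a₁,…,a_K) with all aᵢ > 1, the mode has j-th component (aⱼ − 1)/(Σaᵢ − K).
Here Σaᵢ = 39 and K = 3, so p(red) = (13 − 1)/(39 − 3) = 12/36 ≈ 0.3333.

MAP estimate of p(red) = 0.3333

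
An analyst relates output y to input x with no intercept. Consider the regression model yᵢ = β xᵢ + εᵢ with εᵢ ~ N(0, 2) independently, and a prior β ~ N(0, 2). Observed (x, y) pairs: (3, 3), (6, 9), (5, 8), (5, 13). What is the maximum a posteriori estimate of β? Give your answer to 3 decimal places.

β̂_MAP = 1.750

log p(β | y) = −Σ(yᵢ − βxᵢ)²/(2·2) − β²/(2·2) + const.
Setting the derivative to zero: Σxᵢ(yᵢ − βxᵢ)/2 − β/2 = 0, so β = Σxᵢyᵢ / (Σxᵢ² + σ²/τ²).
Σxᵢyᵢ = 3·3 + 6·9 + 5·8 + 5·13 = 168; Σxᵢ² = 95; σ²/τ² = 1.
β̂_MAP = 168 / (95 + 1) = 168/96 ≈ 1.750.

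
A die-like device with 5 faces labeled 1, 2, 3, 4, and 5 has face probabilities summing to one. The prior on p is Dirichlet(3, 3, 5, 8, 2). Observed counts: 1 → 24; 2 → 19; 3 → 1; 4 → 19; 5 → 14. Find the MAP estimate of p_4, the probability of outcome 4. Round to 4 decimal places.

The posterior is Dirichlet(αᵢ + nᵢ) = Dirichlet(27, 22, 6, 27, 16).
For a Dirichlet(a₁,…,a_K) with all aᵢ > 1, the mode has j-th component (aⱼ − 1)/(Σaᵢ − K).
Here Σaᵢ = 98 and K = 5, so p_4 = (27 − 1)/(98 − 5) = 26/93 ≈ 0.2796.

MAP estimate: 0.2796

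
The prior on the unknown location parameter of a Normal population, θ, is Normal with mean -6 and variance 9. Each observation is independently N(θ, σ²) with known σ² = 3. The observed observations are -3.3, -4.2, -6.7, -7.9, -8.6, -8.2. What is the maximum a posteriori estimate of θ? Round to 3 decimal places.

n = 6; x̄ = ((-3.3) + (-4.2) + (-6.7) + (-7.9) + (-8.6) + (-8.2))/6 = -38.9/6 = -389/60 ≈ -6.4833.
For a Normal prior and Normal likelihood with known variance, the posterior is Normal; its mode equals its mean, the precision-weighted average.
Prior precision 1/σ₀² = 1/9; data precision n/σ² = 6/3 = 2.
θ̂ = ((1/9)·(-6) + 2·(-389/60)) / (1/9 + 2) = (-409/30)/(19/9) = -1227/190 ≈ -6.458.

θ̂_MAP = -6.458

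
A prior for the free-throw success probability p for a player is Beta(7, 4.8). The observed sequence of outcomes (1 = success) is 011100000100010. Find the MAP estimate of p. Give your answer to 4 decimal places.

Prior: Beta(7, 4.8).
Data: 5 successes in 15 trials (from the sequence). The binomial likelihood contributes p^5(1−p)^10, so the posterior is Beta(7+5, 4.8+10) = Beta(12, 14.8).
For Beta(a, b) with a, b > 1 the mode is (a−1)/(a+b−2) = 11/24.8 ≈ 0.4435.

p̂_MAP = 0.4435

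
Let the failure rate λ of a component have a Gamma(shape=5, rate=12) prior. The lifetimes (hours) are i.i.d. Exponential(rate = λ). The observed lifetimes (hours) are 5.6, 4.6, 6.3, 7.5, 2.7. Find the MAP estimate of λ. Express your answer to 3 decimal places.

λ̂_MAP = 0.233

The Exponential(rate=λ) likelihood is ∝ λ^n e^(−λΣtᵢ). Here n = 5 and Σtᵢ = 5.6 + 4.6 + 6.3 + 7.5 + 2.7 = 26.7.
Posterior ∝ λ^4e^(−12λ) · λ^5e^(−26.7λ) = λ^9e^(−38.7λ), i.e. Gamma(10, 38.7).
Mode = (a−1)/b = 9/38.7 ≈ 0.233.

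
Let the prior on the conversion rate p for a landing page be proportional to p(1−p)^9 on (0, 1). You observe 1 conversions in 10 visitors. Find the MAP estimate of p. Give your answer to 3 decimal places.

p̂_MAP = 0.100

The prior density ∝ p(1−p)^9 is the kernel of Beta(2, 10).
Data: 1 success in 10 trials. The binomial likelihood contributes p(1−p)^9, so the posterior is Beta(2+1, 10+9) = Beta(3, 19).
For Beta(a, b) with a, b > 1 the mode is (a−1)/(a+b−2) = 2/20 ≈ 0.100.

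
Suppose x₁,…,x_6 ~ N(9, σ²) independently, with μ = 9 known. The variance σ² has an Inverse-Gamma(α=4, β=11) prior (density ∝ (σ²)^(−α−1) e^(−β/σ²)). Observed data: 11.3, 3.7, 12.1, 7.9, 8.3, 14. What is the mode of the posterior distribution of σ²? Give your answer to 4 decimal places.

Sum of squared deviations about the known mean: SS = (11.3−9)² + (3.7−9)² + (12.1−9)² + (7.9−9)² + (8.3−9)² + (14−9)² = 69.69.
The Normal likelihood contributes (σ²)^(−n/2) exp(−SS/(2σ²)), so the posterior is Inverse-Gamma(α + n/2, β + SS/2) = Inverse-Gamma(7, 45.845).
The mode of Inverse-Gamma(a, b) is b/(a+1) = 45.845/8 ≈ 5.7306.

σ̂²_MAP = 5.7306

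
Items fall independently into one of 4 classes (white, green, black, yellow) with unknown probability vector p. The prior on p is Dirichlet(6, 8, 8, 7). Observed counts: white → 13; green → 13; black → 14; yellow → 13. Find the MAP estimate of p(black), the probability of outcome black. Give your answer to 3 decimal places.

MAP estimate of p(black) = 0.269

The posterior is Dirichlet(αᵢ + nᵢ) = Dirichlet(19, 21, 22, 20).
For a Dirichlet(a₁,…,a_K) with all aᵢ > 1, the mode has j-th component (aⱼ − 1)/(Σaᵢ − K).
Here Σaᵢ = 82 and K = 4, so p(black) = (22 − 1)/(82 − 4) = 21/78 ≈ 0.269.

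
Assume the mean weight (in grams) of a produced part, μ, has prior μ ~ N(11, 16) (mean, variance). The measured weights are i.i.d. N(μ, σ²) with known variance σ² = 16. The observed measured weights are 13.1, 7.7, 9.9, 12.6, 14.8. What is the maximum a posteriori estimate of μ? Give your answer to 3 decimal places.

μ̂_MAP = 11.517

n = 5; x̄ = (13.1 + 7.7 + 9.9 + 12.6 + 14.8)/5 = 58.1/5 = 11.62.
For a Normal prior and Normal likelihood with known variance, the posterior is Normal; its mode equals its mean, the precision-weighted average.
Prior precision 1/σ₀² = 1/16 = 0.0625; data precision n/σ² = 5/16 = 0.3125.
μ̂ = (0.0625·11 + 0.3125·11.62) / (0.0625 + 0.3125) = 4.31875/0.375 = 691/60 ≈ 11.517.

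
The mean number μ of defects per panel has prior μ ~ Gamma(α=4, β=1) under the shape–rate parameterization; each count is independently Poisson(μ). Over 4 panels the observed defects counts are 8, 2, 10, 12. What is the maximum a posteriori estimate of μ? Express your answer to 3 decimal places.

Σxᵢ = 8+2+10+12 = 32, with n = 4.
Posterior ∝ μ^3e^(−1μ) · μ^32e^(−4μ) = μ^35e^(−5μ), i.e. Gamma(shape=36, rate=5).
The mode of a Gamma(a, b) with a ≥ 1 (shape–rate) is (a−1)/b = 35/5 ≈ 7.000.

μ̂_MAP = 7.000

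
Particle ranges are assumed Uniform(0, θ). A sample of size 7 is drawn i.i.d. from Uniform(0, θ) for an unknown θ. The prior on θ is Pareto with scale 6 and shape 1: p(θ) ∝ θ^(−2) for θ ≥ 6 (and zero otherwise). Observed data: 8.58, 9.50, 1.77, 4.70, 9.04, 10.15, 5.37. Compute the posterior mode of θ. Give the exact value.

θ̂_MAP = 10.15

The Uniform(0, θ) likelihood is θ^(−n) for θ ≥ max(xᵢ), zero otherwise. Here max(xᵢ) = 10.15.
Posterior ∝ θ^(−2) · θ^(−7) = θ^(−9) on θ ≥ max(6, 10.15) = 10.15.
This density is strictly decreasing in θ, so the posterior mode lies at the lower boundary of the support.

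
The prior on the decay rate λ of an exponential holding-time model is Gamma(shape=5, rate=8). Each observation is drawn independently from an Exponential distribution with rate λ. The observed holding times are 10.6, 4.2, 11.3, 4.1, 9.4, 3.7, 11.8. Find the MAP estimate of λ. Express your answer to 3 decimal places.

λ̂_MAP = 0.174

The Exponential(rate=λ) likelihood is ∝ λ^n e^(−λΣtᵢ). Here n = 7 and Σtᵢ = 10.6 + 4.2 + 11.3 + 4.1 + 9.4 + 3.7 + 11.8 = 55.1.
Posterior ∝ λ^4e^(−8λ) · λ^7e^(−55.1λ) = λ^11e^(−63.1λ), i.e. Gamma(12, 63.1).
Mode = (a−1)/b = 11/63.1 ≈ 0.174.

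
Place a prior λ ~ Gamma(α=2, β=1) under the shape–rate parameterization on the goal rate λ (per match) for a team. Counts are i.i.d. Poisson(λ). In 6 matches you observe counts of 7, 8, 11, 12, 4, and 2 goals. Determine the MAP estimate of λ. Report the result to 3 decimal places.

λ̂_MAP = 6.429

Σxᵢ = 7+8+11+12+4+2 = 44, with n = 6.
Posterior ∝ λe^(−1λ) · λ^44e^(−6λ) = λ^45e^(−7λ), i.e. Gamma(shape=46, rate=7).
The mode of a Gamma(a, b) with a ≥ 1 (shape–rate) is (a−1)/b = 45/7 ≈ 6.429.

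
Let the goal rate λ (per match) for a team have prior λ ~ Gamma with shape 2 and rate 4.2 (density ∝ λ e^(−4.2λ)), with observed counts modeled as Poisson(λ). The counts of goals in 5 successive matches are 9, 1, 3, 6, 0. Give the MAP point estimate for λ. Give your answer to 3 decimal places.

λ̂_MAP = 2.174

Σxᵢ = 9+1+3+6+0 = 19, with n = 5.
Posterior ∝ λe^(−4.2λ) · λ^19e^(−5λ) = λ^20e^(−9.2λ), i.e. Gamma(shape=21, rate=9.2).
The mode of a Gamma(a, b) with a ≥ 1 (shape–rate) is (a−1)/b = 20/9.2 ≈ 2.174.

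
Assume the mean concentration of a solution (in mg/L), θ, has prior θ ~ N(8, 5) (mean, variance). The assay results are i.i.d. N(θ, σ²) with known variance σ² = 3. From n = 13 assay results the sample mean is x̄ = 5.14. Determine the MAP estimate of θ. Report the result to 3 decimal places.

θ̂_MAP = 5.266

n = 13, x̄ = 5.14.
For a Normal prior and Normal likelihood with known variance, the posterior is Normal; its mode equals its mean, the precision-weighted average.
Prior precision 1/σ₀² = 1/5 = 0.2; data precision n/σ² = 13/3.
θ̂ = (0.2·8 + (13/3)·5.14) / (0.2 + 13/3) = (3581/150)/(68/15) = 3581/680 ≈ 5.266.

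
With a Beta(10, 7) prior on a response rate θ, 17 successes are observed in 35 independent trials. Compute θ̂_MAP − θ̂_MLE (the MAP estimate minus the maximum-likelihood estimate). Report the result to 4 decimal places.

MAP − MLE = 0.0343

Posterior is Beta(27, 25); MAP = (27−1)/(52−2) = 26/50 ≈ 0.52000.
MLE ignores the prior: θ̂_MLE = k/n = 17/35 ≈ 0.48571.
Difference = 26/50 − 17/35 = 6/175 ≈ 0.0343.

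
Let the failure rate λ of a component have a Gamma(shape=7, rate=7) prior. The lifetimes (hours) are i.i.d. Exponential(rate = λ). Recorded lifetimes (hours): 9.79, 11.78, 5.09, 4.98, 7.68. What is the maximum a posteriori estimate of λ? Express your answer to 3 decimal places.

The Exponential(rate=λ) likelihood is ∝ λ^n e^(−λΣtᵢ). Here n = 5 and Σtᵢ = 9.79 + 11.78 + 5.09 + 4.98 + 7.68 = 39.32.
Posterior ∝ λ^6e^(−7λ) · λ^5e^(−39.32λ) = λ^11e^(−46.32λ), i.e. Gamma(12, 46.32).
Mode = (a−1)/b = 11/46.32 ≈ 0.237.

λ̂_MAP = 0.237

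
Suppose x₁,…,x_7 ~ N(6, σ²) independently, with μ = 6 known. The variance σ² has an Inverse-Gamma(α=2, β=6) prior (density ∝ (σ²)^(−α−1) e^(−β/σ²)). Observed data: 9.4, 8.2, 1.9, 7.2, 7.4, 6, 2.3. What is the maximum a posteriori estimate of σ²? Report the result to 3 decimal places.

Sum of squared deviations about the known mean: SS = (9.4−6)² + (8.2−6)² + (1.9−6)² + (7.2−6)² + (7.4−6)² + (6−6)² + (2.3−6)² = 50.3.
The Normal likelihood contributes (σ²)^(−n/2) exp(−SS/(2σ²)), so the posterior is Inverse-Gamma(α + n/2, β + SS/2) = Inverse-Gamma(5.5, 31.15).
The mode of Inverse-Gamma(a, b) is b/(a+1) = 31.15/6.5 ≈ 4.792.

σ̂²_MAP = 4.792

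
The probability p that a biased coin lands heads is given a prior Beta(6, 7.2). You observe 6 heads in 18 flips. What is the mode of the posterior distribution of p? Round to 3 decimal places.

Prior: Beta(6, 7.2).
Data: 6 successes in 18 trials. The binomial likelihood contributes p^6(1−p)^12, so the posterior is Beta(6+6, 7.2+12) = Beta(12, 19.2).
For Beta(a, b) with a, b > 1 the mode is (a−1)/(a+b−2) = 11/29.2 ≈ 0.377.

p̂_MAP = 0.377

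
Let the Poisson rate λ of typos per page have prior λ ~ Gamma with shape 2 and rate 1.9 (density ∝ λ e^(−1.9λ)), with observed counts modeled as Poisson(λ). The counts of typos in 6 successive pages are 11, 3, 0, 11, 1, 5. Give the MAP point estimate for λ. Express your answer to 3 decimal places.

Σxᵢ = 11+3+0+11+1+5 = 31, with n = 6.
Posterior ∝ λe^(−1.9λ) · λ^31e^(−6λ) = λ^32e^(−7.9λ), i.e. Gamma(shape=33, rate=7.9).
The mode of a Gamma(a, b) with a ≥ 1 (shape–rate) is (a−1)/b = 32/7.9 ≈ 4.051.

λ̂_MAP = 4.051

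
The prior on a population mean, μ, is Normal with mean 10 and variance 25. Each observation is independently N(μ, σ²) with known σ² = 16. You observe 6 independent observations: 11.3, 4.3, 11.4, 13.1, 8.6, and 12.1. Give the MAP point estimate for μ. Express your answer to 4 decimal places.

μ̂_MAP = 10.1205

n = 6; x̄ = (11.3 + 4.3 + 11.4 + 13.1 + 8.6 + 12.1)/6 = 60.8/6 = 152/15 ≈ 10.1333.
For a Normal prior and Normal likelihood with known variance, the posterior is Normal; its mode equals its mean, the precision-weighted average.
Prior precision 1/σ₀² = 1/25 = 0.04; data precision n/σ² = 6/16 = 0.375.
μ̂ = (0.04·10 + 0.375·(152/15)) / (0.04 + 0.375) = 4.2/0.415 = 840/83 ≈ 10.1205.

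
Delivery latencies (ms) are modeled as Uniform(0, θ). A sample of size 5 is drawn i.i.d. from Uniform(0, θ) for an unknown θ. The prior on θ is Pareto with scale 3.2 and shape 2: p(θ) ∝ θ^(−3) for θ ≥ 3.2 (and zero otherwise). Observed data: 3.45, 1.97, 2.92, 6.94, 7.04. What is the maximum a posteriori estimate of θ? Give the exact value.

θ̂_MAP = 7.04

The Uniform(0, θ) likelihood is θ^(−n) for θ ≥ max(xᵢ), zero otherwise. Here max(xᵢ) = 7.04.
Posterior ∝ θ^(−3) · θ^(−5) = θ^(−8) on θ ≥ max(3.2, 7.04) = 7.04.
This density is strictly decreasing in θ, so the posterior mode lies at the lower boundary of the support.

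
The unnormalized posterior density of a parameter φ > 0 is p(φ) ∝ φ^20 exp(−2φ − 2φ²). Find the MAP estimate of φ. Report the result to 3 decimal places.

ℓ'(φ) = 20/φ − 2 − 4φ. Setting this to zero and multiplying by φ: 4φ² + 2φ − 20 = 0.
φ = (−2 + √(2² + 4·4·20)) / (2·4) = (−2 + √324) / 8 = (−2 + 18)/8 = 2.
ℓ''(φ) = −20/φ² − 4 < 0, confirming a maximum.

φ̂_MAP = 2.000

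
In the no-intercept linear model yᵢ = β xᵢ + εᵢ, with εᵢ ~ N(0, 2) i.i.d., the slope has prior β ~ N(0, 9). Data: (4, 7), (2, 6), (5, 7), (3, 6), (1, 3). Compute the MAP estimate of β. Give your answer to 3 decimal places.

β̂_MAP = 1.738

log p(β | y) = −Σ(yᵢ − βxᵢ)²/(2·2) − β²/(2·9) + const.
Setting the derivative to zero: Σxᵢ(yᵢ − βxᵢ)/2 − β/9 = 0, so β = Σxᵢyᵢ / (Σxᵢ² + σ²/τ²).
Σxᵢyᵢ = 4·7 + 2·6 + 5·7 + 3·6 + 1·3 = 96; Σxᵢ² = 55; σ²/τ² = 2/9.
β̂_MAP = 96 / (55 + 2/9) = 96/(497/9) = 864/497 ≈ 1.738.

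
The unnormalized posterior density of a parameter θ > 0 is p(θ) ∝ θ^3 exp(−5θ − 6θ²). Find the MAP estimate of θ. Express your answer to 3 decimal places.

θ̂_MAP = 0.333

ℓ'(θ) = 3/θ − 5 − 12θ. Setting this to zero and multiplying by θ: 12θ² + 5θ − 3 = 0.
θ = (−5 + √(5² + 4·12·3)) / (2·12) = (−5 + √169) / 24 = (−5 + 13)/24 = 1/3.
ℓ''(θ) = −3/θ² − 12 < 0, confirming a maximum.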